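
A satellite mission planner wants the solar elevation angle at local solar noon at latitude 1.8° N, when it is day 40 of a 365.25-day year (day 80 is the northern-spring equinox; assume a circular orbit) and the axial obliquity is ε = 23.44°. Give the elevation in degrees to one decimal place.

Solar longitude: λ_s = 360° × (40 − 80)/365.25 = -39.425°, i.e. -39.425° + 360° = 320.575°.
sin δ = sin 23.44° × sin 320.575° = -0.25262, so δ = -14.633°.
At local noon the hour angle is zero, so the zenith angle equals |φ − δ| = |+1.8° − (-14.633°)| = 16.433°.
Elevation = 90° − 16.433° = 73.6°.

73.6°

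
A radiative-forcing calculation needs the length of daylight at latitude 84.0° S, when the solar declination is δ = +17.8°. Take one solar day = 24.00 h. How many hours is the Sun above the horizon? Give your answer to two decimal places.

0.00 h

cos h₀ = −tan ϕ · tan δ = 3.0547 ≥ 1, so the Sun never rises (polar night) and h₀ = 0.
Daylight = 2h₀/(2π) × 24.00 h = (0.0000/π) × 24.00 = 0.00 h.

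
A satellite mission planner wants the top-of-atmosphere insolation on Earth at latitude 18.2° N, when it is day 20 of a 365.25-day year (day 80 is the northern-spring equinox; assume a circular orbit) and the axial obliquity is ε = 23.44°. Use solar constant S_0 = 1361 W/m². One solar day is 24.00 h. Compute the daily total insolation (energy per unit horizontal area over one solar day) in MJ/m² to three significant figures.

Solar longitude: L_s = 360° × (20 − 80)/365.25 = -59.138°, i.e. -59.138° + 360° = 300.862°.
sin δ = sin 23.44° × sin 300.862° = -0.34146, so δ = -19.966°.
cos h₀ = −tan(+18.2°) tan(-19.966°) = 0.1194, h₀ = 1.4511 rad.
Bracket: h₀ sin ϕ sin δ + cos ϕ cos δ sin h₀ = 1.4511×0.31233×-0.34146 + 0.94997×0.93990×0.99284 = -0.154757 + 0.886484 = 0.731727.
Q̄ = (S_0/π) × [bracket] = (1361/π) × 0.731727 = 317.00 W/m².
Daily total = Q̄ × 24.00 h × 3600 s/h = 317.00 × 24.00 × 3600 / 10⁶ = 27.39 MJ/m².

27.4 MJ/m²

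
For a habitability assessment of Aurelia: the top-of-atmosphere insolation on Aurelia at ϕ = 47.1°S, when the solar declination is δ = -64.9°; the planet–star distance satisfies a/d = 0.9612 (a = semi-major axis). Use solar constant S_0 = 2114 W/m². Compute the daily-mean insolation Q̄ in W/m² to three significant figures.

cos h₀ = −tan(-47.1°) tan(-64.900°) = -2.2973 ≤ −1 ⇒ polar day, h₀ = π.
Bracket: h₀ sin ϕ sin δ + cos ϕ cos δ sin h₀ = 3.1416×-0.73254×-0.90557 + 0.68072×0.42420×0.00000 = 2.084031 + 0.000000 = 2.084031.
Inverse-square distance factor (a/d)² = 0.9612² = 0.923905.
Q̄ = (S_0/π) × 0.923905 × [bracket] = (2114/π) × 0.923905 × 2.084031 = 1296 W/m².

Q̄ ≈ 1.30e+03 W/m²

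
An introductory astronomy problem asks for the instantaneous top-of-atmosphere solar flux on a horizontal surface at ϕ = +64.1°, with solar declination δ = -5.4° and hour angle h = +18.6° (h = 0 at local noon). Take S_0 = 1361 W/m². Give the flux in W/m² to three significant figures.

446 W/m²

cos θ_z = sin ϕ sin δ + cos ϕ cos δ cos h = -0.084656 + 0.412150 = 0.327494.
Flux = S_0 · cos θ_z = 1361 × 0.327494 = 445.7 W/m².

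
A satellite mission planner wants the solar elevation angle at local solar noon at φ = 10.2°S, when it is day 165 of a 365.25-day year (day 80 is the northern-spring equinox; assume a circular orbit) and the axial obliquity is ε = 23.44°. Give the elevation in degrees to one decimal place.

56.5°

Solar longitude: λ_s = 360° × (165 − 80)/365.25 = 83.778°.
sin δ = sin 23.44° × sin 83.778° = 0.39545, so δ = +23.294°.
At local noon the hour angle is zero, so the zenith angle equals |φ − δ| = |-10.2° − (+23.294°)| = 33.494°.
Elevation = 90° − 33.494° = 56.5°.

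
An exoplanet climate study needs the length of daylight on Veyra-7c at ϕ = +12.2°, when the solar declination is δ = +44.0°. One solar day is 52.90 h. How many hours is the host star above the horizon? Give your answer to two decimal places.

29.99 h

cos h₀ = −tan ϕ · tan δ = −tan(+12.2°) × tan(+44.000°) = -0.2088, so h₀ = 1.7811 rad = 102.05°.
Daylight = 2h₀/(2π) × 52.90 h = (1.7811/π) × 52.90 = 29.99 h.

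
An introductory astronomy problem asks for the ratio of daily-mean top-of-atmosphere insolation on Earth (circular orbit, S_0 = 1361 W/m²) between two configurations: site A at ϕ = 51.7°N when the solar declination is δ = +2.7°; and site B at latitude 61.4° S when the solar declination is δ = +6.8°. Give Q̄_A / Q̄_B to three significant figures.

Q̄_A / Q̄_B ≈ 2.10

— Configuration A (ϕ=+51.7°):
cos h₀ = −tan(+51.7°) tan(+2.700°) = -0.0597, h₀ = 1.6305 rad.
Bracket: h₀ sin ϕ sin δ + cos ϕ cos δ sin h₀ = 1.6305×0.78478×0.04711 + 0.61978×0.99889×0.99822 = 0.060281 + 0.617990 = 0.678271.
Q̄ = (S_0/π) × [bracket] = (1361/π) × 0.678271 = 293.84 W/m².
— Configuration B (ϕ=-61.4°):
cos h₀ = −tan(-61.4°) tan(+6.800°) = 0.2187, h₀ = 1.3503 rad.
Bracket: h₀ sin ϕ sin δ + cos ϕ cos δ sin h₀ = 1.3503×-0.87798×0.11840 + 0.47869×0.99297×0.97579 = -0.140368 + 0.463817 = 0.323449.
Q̄ = (S_0/π) × [bracket] = (1361/π) × 0.323449 = 140.12 W/m².
Ratio Q̄_A / Q̄_B = 293.84 / 140.12 = 2.097.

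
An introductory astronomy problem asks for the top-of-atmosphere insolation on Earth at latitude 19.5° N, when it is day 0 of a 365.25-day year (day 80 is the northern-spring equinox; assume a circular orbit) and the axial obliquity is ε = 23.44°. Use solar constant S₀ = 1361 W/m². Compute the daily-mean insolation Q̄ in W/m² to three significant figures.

Q̄ ≈ 292 W/m²

Solar longitude: λ_s = 360° × (0 − 80)/365.25 = -78.850°, i.e. -78.850° + 360° = 281.150°.
sin δ = sin 23.44° × sin 281.150° = -0.39028, so δ = -22.972°.
cos H₀ = −tan(+19.5°) tan(-22.972°) = 0.1501, H₀ = 1.4201 rad.
Bracket: H₀ sin φ sin δ + cos φ cos δ sin H₀ = 1.4201×0.33381×-0.39028 + 0.94264×0.92070×0.98867 = -0.185010 + 0.858055 = 0.673045.
Q̄ = (S₀/π) × [bracket] = (1361/π) × 0.673045 = 291.6 W/m².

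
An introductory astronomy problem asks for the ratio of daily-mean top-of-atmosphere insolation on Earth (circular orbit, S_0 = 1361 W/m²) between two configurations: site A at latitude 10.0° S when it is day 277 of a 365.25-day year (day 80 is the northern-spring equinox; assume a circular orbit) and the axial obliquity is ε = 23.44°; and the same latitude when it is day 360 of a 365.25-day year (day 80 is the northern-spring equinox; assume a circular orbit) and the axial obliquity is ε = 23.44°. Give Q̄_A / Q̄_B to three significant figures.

Q̄_A / Q̄_B ≈ 0.992

— Configuration A (ϕ=-10.0°):
Solar longitude: L_s = 360° × (277 − 80)/365.25 = 194.168°.
sin δ = sin 23.44° × sin 194.168° = -0.09737, so δ = -5.588°.
cos h₀ = −tan(-10.0°) tan(-5.588°) = -0.0173, h₀ = 1.5880 rad.
Bracket: h₀ sin ϕ sin δ + cos ϕ cos δ sin h₀ = 1.5880×-0.17365×-0.09737 + 0.98481×0.99525×0.99985 = 0.026850 + 0.979985 = 1.006835.
Q̄ = (S_0/π) × [bracket] = (1361/π) × 1.006835 = 436.18 W/m².
— Configuration B (ϕ=-10.0°):
Solar longitude: L_s = 360° × (360 − 80)/365.25 = 275.975°.
sin δ = sin 23.44° × sin 275.975° = -0.39563, so δ = -23.305°.
cos h₀ = −tan(-10.0°) tan(-23.305°) = -0.0760, h₀ = 1.6468 rad.
Bracket: h₀ sin ϕ sin δ + cos ϕ cos δ sin h₀ = 1.6468×-0.17365×-0.39563 + 0.98481×0.91841×0.99711 = 0.113137 + 0.901845 = 1.014982.
Q̄ = (S_0/π) × [bracket] = (1361/π) × 1.014982 = 439.71 W/m².
Ratio Q̄_A / Q̄_B = 436.18 / 439.71 = 0.9920.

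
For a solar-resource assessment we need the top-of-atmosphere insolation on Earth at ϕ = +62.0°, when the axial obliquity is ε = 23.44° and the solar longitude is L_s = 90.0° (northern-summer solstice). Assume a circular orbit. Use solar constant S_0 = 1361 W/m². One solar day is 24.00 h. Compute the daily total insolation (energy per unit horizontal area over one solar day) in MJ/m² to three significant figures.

Solar declination: sin δ = sin ε · sin L_s = sin 23.44° × sin 90.0° = 0.39779, so δ = +23.440°.
cos h₀ = −tan(+62.0°) tan(+23.440°) = -0.8154, h₀ = 2.5243 rad.
Bracket: h₀ sin ϕ sin δ + cos ϕ cos δ sin h₀ = 2.5243×0.88295×0.39779 + 0.46947×0.91748×0.57887 = 0.886607 + 0.249336 = 1.135943.
Q̄ = (S_0/π) × [bracket] = (1361/π) × 1.135943 = 492.11 W/m².
Daily total = Q̄ × 24.00 h × 3600 s/h = 492.11 × 24.00 × 3600 / 10⁶ = 42.52 MJ/m².

42.5 MJ/m²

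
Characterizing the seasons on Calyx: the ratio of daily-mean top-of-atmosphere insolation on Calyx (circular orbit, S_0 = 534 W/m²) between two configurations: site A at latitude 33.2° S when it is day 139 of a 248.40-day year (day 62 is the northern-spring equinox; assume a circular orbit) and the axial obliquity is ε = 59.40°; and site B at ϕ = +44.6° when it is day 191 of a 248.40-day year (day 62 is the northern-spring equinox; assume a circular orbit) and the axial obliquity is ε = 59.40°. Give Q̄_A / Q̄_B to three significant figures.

— Configuration A (ϕ=-33.2°):
Solar longitude: L_s = 360° × (139 − 62)/248.40 = 111.594°.
sin δ = sin 59.40° × sin 111.594° = 0.80033, so δ = +53.162°.
cos h₀ = −tan(-33.2°) tan(+53.162°) = 0.8735, h₀ = 0.5084 rad.
Bracket: h₀ sin ϕ sin δ + cos ϕ cos δ sin h₀ = 0.5084×-0.54756×0.80033 + 0.83676×0.59956×0.48681 = -0.222795 + 0.244227 = 0.021432.
Q̄ = (S_0/π) × [bracket] = (534/π) × 0.021432 = 3.6430 W/m².
— Configuration B (ϕ=+44.6°):
Solar longitude: L_s = 360° × (191 − 62)/248.40 = 186.957°.
sin δ = sin 59.40° × sin 186.957° = -0.10425, so δ = -5.984°.
cos h₀ = −tan(+44.6°) tan(-5.984°) = 0.1034, h₀ = 1.4672 rad.
Bracket: h₀ sin ϕ sin δ + cos ϕ cos δ sin h₀ = 1.4672×0.70215×-0.10425 + 0.71203×0.99455×0.99464 = -0.107398 + 0.704354 = 0.596956.
Q̄ = (S_0/π) × [bracket] = (534/π) × 0.596956 = 101.47 W/m².
Ratio Q̄_A / Q̄_B = 3.6430 / 101.47 = 0.03590.

Q̄_A / Q̄_B ≈ 0.0359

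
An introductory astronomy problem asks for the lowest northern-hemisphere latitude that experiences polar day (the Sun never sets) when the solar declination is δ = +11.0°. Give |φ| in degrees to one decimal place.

Polar day requires cos H₀ = −tan φ tan δ ≤ −1, i.e. tan φ tan δ ≥ 1.
The boundary is |tan φ| · |tan δ| = 1, so |φ| = 90° − |δ| = 90° − 11.0° = 79.0° in the northern hemisphere.

|φ| = 79.0°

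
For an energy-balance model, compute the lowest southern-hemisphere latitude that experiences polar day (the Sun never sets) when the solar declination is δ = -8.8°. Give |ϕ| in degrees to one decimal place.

|ϕ| = 81.2°

Polar day requires cos h₀ = −tan ϕ tan δ ≤ −1, i.e. tan ϕ tan δ ≥ 1.
The boundary is |tan ϕ| · |tan δ| = 1, so |ϕ| = 90° − |δ| = 90° − 8.8° = 81.2° in the southern hemisphere.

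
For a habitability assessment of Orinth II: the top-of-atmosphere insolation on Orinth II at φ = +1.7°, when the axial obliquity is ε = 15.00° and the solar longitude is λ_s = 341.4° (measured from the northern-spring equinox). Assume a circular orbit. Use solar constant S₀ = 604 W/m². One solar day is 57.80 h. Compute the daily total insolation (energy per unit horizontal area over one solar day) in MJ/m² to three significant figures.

39.7 MJ/m²

Solar declination: sin δ = sin ε · sin λ_s = sin 15.00° × sin 341.4° = -0.08255, so δ = -4.735°.
cos H₀ = −tan(+1.7°) tan(-4.735°) = 0.0025, H₀ = 1.5683 rad.
Bracket: H₀ sin φ sin δ + cos φ cos δ sin H₀ = 1.5683×0.02967×-0.08255 + 0.99956×0.99659×1.00000 = -0.003841 + 0.996152 = 0.992311.
Q̄ = (S₀/π) × [bracket] = (604/π) × 0.992311 = 190.78 W/m².
Daily total = Q̄ × 57.80 h × 3600 s/h = 190.78 × 57.80 × 3600 / 10⁶ = 39.70 MJ/m².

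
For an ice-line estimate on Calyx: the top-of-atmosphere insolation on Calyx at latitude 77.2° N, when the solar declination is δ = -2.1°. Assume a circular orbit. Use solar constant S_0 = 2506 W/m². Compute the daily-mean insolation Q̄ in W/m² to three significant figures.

cos h₀ = −tan(+77.2°) tan(-2.100°) = 0.1614, h₀ = 1.4087 rad.
Bracket: h₀ sin ϕ sin δ + cos ϕ cos δ sin h₀ = 1.4087×0.97515×-0.03664 + 0.22155×0.99933×0.98689 = -0.050332 + 0.218499 = 0.168167.
Q̄ = (S_0/π) × [bracket] = (2506/π) × 0.168167 = 134.1 W/m².

Q̄ ≈ 134 W/m²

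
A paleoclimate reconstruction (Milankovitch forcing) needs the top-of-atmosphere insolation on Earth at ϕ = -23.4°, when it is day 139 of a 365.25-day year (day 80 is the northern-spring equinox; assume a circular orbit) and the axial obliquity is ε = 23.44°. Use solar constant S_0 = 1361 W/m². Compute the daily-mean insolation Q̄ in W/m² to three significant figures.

Q̄ ≈ 287 W/m²

Solar longitude: L_s = 360° × (139 − 80)/365.25 = 58.152°.
sin δ = sin 23.44° × sin 58.152° = 0.33790, so δ = +19.749°.
cos h₀ = −tan(-23.4°) tan(+19.749°) = 0.1554, h₀ = 1.4148 rad.
Bracket: h₀ sin ϕ sin δ + cos ϕ cos δ sin h₀ = 1.4148×-0.39715×0.33790 + 0.91775×0.94118×0.98786 = -0.189862 + 0.853282 = 0.663420.
Q̄ = (S_0/π) × [bracket] = (1361/π) × 0.663420 = 287.4 W/m².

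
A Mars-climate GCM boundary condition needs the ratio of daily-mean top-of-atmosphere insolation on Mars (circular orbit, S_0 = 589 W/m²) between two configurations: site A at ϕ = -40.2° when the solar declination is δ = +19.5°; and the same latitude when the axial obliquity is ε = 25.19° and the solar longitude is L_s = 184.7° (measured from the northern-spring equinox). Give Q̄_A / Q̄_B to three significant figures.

— Configuration A (ϕ=-40.2°):
cos h₀ = −tan(-40.2°) tan(+19.500°) = 0.2993, h₀ = 1.2669 rad.
Bracket: h₀ sin ϕ sin δ + cos ϕ cos δ sin h₀ = 1.2669×-0.64546×0.33381 + 0.76380×0.94264×0.95417 = -0.272968 + 0.686991 = 0.414023.
Q̄ = (S_0/π) × [bracket] = (589/π) × 0.414023 = 77.623 W/m².
— Configuration B (ϕ=-40.2°):
Solar declination: sin δ = sin ε · sin L_s = sin 25.19° × sin 184.7° = -0.03487, so δ = -1.999°.
cos h₀ = −tan(-40.2°) tan(-1.999°) = -0.0295, h₀ = 1.6003 rad.
Bracket: h₀ sin ϕ sin δ + cos ϕ cos δ sin h₀ = 1.6003×-0.64546×-0.03487 + 0.76380×0.99939×0.99957 = 0.036018 + 0.763006 = 0.799024.
Q̄ = (S_0/π) × [bracket] = (589/π) × 0.799024 = 149.80 W/m².
Ratio Q̄_A / Q̄_B = 77.623 / 149.80 = 0.5182.

Q̄_A / Q̄_B ≈ 0.518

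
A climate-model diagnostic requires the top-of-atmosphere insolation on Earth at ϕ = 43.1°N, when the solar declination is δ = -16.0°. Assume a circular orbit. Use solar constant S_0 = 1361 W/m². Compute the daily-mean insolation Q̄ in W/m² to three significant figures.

Q̄ ≈ 187 W/m²

cos h₀ = −tan(+43.1°) tan(-16.000°) = 0.2683, h₀ = 1.2991 rad.
Bracket: h₀ sin ϕ sin δ + cos ϕ cos δ sin h₀ = 1.2991×0.68327×-0.27564 + 0.73016×0.96126×0.96333 = -0.244668 + 0.676136 = 0.431468.
Q̄ = (S_0/π) × [bracket] = (1361/π) × 0.431468 = 186.9 W/m².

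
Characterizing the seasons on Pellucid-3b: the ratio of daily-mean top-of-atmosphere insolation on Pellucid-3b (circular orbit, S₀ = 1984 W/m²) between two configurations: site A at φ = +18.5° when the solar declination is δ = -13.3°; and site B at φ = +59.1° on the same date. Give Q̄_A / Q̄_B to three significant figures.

Q̄_A / Q̄_B ≈ 3.54

— Configuration A (φ=+18.5°):
cos H₀ = −tan(+18.5°) tan(-13.300°) = 0.0791, H₀ = 1.4916 rad.
Bracket: H₀ sin φ sin δ + cos φ cos δ sin H₀ = 1.4916×0.31730×-0.23005 + 0.94832×0.97318×0.99687 = -0.108879 + 0.919997 = 0.811118.
Q̄ = (S₀/π) × [bracket] = (1984/π) × 0.811118 = 512.24 W/m².
— Configuration B (φ=+59.1°):
cos H₀ = −tan(+59.1°) tan(-13.300°) = 0.3950, H₀ = 1.1648 rad.
Bracket: H₀ sin φ sin δ + cos φ cos δ sin H₀ = 1.1648×0.85806×-0.23005 + 0.51354×0.97318×0.91869 = -0.229928 + 0.459131 = 0.229203.
Q̄ = (S₀/π) × [bracket] = (1984/π) × 0.229203 = 144.75 W/m².
Ratio Q̄_A / Q̄_B = 512.24 / 144.75 = 3.539.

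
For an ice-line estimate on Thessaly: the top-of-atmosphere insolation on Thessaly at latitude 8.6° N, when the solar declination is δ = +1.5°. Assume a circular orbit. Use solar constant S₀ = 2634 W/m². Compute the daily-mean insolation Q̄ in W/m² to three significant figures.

cos H₀ = −tan(+8.6°) tan(+1.500°) = -0.0040, H₀ = 1.5748 rad.
Bracket: H₀ sin φ sin δ + cos φ cos δ sin H₀ = 1.5748×0.14954×0.02618 + 0.98876×0.99966×0.99999 = 0.006165 + 0.988414 = 0.994579.
Q̄ = (S₀/π) × [bracket] = (2634/π) × 0.994579 = 833.9 W/m².

Q̄ ≈ 834 W/m²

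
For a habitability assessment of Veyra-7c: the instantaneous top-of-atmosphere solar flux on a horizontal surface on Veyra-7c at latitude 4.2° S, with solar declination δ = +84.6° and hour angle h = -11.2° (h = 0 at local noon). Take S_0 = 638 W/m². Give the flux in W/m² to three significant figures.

12.2 W/m²

cos θ_z = sin ϕ sin δ + cos ϕ cos δ cos h = -0.072913 + 0.092068 = 0.019155.
Flux = S_0 · cos θ_z = 638 × 0.019155 = 12.22 W/m².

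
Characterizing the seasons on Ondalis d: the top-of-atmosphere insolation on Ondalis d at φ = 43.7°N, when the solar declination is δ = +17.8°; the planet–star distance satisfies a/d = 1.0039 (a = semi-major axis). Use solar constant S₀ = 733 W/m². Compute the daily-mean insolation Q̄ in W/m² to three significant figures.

Q̄ ≈ 248 W/m²

cos H₀ = −tan(+43.7°) tan(+17.800°) = -0.3068, H₀ = 1.8826 rad.
Bracket: H₀ sin φ sin δ + cos φ cos δ sin H₀ = 1.8826×0.69088×0.30570 + 0.72297×0.95213×0.95177 = 0.397609 + 0.655162 = 1.052771.
Inverse-square distance factor (a/d)² = 1.0039² = 1.007815.
Q̄ = (S₀/π) × 1.007815 × [bracket] = (733/π) × 1.007815 × 1.052771 = 247.6 W/m².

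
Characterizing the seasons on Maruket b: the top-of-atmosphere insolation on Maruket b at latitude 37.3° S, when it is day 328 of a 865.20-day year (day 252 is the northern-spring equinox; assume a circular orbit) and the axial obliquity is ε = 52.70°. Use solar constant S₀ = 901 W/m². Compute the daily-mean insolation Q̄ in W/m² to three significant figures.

Solar longitude: λ_s = 360° × (328 − 252)/865.20 = 31.623°.
sin δ = sin 52.70° × sin 31.623° = 0.41709, so δ = +24.651°.
cos H₀ = −tan(-37.3°) tan(+24.651°) = 0.3496, H₀ = 1.2137 rad.
Bracket: H₀ sin φ sin δ + cos φ cos δ sin H₀ = 1.2137×-0.60599×0.41709 + 0.79547×0.90887×0.93690 = -0.306766 + 0.677359 = 0.370593.
Q̄ = (S₀/π) × [bracket] = (901/π) × 0.370593 = 106.3 W/m².

Q̄ ≈ 106 W/m²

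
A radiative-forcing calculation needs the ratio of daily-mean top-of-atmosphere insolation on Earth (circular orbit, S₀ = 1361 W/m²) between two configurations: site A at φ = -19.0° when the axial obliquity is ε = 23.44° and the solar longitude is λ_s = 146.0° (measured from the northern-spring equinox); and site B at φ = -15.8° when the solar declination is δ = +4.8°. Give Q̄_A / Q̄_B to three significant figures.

— Configuration A (φ=-19.0°):
Solar declination: sin δ = sin ε · sin λ_s = sin 23.44° × sin 146.0° = 0.22244, so δ = +12.852°.
cos H₀ = −tan(-19.0°) tan(+12.852°) = 0.0786, H₀ = 1.4922 rad.
Bracket: H₀ sin φ sin δ + cos φ cos δ sin H₀ = 1.4922×-0.32557×0.22244 + 0.94552×0.97495×0.99691 = -0.108065 + 0.918986 = 0.810921.
Q̄ = (S₀/π) × [bracket] = (1361/π) × 0.810921 = 351.31 W/m².
— Configuration B (φ=-15.8°):
cos H₀ = −tan(-15.8°) tan(+4.800°) = 0.0238, H₀ = 1.5470 rad.
Bracket: H₀ sin φ sin δ + cos φ cos δ sin H₀ = 1.5470×-0.27228×0.08368 + 0.96222×0.99649×0.99972 = -0.035247 + 0.958574 = 0.923327.
Q̄ = (S₀/π) × [bracket] = (1361/π) × 0.923327 = 400.00 W/m².
Ratio Q̄_A / Q̄_B = 351.31 / 400.00 = 0.8783.

Q̄_A / Q̄_B ≈ 0.878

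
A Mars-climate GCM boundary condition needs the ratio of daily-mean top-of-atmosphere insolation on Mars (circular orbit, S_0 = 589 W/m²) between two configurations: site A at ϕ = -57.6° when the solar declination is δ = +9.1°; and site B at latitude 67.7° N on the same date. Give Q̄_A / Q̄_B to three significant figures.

Q̄_A / Q̄_B ≈ 0.531

— Configuration A (ϕ=-57.6°):
cos h₀ = −tan(-57.6°) tan(+9.100°) = 0.2524, h₀ = 1.3156 rad.
Bracket: h₀ sin ϕ sin δ + cos ϕ cos δ sin h₀ = 1.3156×-0.84433×0.15816 + 0.53583×0.98741×0.96762 = -0.175684 + 0.511952 = 0.336268.
Q̄ = (S_0/π) × [bracket] = (589/π) × 0.336268 = 63.045 W/m².
— Configuration B (ϕ=+67.7°):
cos h₀ = −tan(+67.7°) tan(+9.100°) = -0.3905, h₀ = 1.9720 rad.
Bracket: h₀ sin ϕ sin δ + cos ϕ cos δ sin h₀ = 1.9720×0.92521×0.15816 + 0.37946×0.98741×0.92058 = 0.288565 + 0.344925 = 0.633490.
Q̄ = (S_0/π) × [bracket] = (589/π) × 0.633490 = 118.77 W/m².
Ratio Q̄_A / Q̄_B = 63.045 / 118.77 = 0.5308.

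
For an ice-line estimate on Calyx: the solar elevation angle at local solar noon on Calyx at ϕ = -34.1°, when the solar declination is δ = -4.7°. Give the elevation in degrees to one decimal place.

60.6°

At local noon the hour angle is zero, so the zenith angle equals |ϕ − δ| = |-34.1° − (-4.700°)| = 29.400°.
Elevation = 90° − 29.400° = 60.6°.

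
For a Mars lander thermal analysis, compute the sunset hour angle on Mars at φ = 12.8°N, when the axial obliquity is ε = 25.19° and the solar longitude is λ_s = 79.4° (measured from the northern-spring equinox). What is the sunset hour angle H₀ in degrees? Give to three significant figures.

H₀ = 96.0°

Solar declination: sin δ = sin ε · sin λ_s = sin 25.19° × sin 79.4° = 0.41836, so δ = +24.731°.
cos H₀ = −tan φ · tan δ = −tan(+12.8°) × tan(+24.731°) = -0.1046, so H₀ = 1.6756 rad = 96.01°.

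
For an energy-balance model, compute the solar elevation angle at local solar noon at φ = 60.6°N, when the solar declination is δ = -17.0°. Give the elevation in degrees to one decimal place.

12.4°

At local noon the hour angle is zero, so the zenith angle equals |φ − δ| = |+60.6° − (-17.000°)| = 77.600°.
Elevation = 90° − 77.600° = 12.4°.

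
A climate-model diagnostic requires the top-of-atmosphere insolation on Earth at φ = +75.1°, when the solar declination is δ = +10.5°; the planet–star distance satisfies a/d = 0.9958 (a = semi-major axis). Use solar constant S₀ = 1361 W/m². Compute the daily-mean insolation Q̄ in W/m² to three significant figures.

Q̄ ≈ 255 W/m²

cos H₀ = −tan(+75.1°) tan(+10.500°) = -0.6966, H₀ = 2.3414 rad.
Bracket: H₀ sin φ sin δ + cos φ cos δ sin H₀ = 2.3414×0.96638×0.18224 + 0.25713×0.98325×0.71750 = 0.412351 + 0.181401 = 0.593752.
Inverse-square distance factor (a/d)² = 0.9958² = 0.991618.
Q̄ = (S₀/π) × 0.991618 × [bracket] = (1361/π) × 0.991618 × 0.593752 = 255.1 W/m².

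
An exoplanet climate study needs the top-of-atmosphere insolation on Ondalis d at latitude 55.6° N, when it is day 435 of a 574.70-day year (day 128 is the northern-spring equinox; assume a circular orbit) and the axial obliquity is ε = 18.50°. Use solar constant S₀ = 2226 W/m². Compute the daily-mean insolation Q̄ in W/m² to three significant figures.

Solar longitude: λ_s = 360° × (435 − 128)/574.70 = 192.309°.
sin δ = sin 18.50° × sin 192.309° = -0.06764, so δ = -3.879°.
cos H₀ = −tan(+55.6°) tan(-3.879°) = 0.0990, H₀ = 1.4716 rad.
Bracket: H₀ sin φ sin δ + cos φ cos δ sin H₀ = 1.4716×0.82511×-0.06764 + 0.56497×0.99771×0.99509 = -0.082131 + 0.560909 = 0.478778.
Q̄ = (S₀/π) × [bracket] = (2226/π) × 0.478778 = 339.2 W/m².

Q̄ ≈ 339 W/m²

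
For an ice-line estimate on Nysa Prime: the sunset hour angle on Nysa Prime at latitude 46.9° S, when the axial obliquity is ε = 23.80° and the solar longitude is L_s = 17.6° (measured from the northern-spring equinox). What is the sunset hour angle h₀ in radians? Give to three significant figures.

Solar declination: sin δ = sin ε · sin L_s = sin 23.80° × sin 17.6° = 0.12202, so δ = +7.009°.
cos h₀ = −tan ϕ · tan δ = −tan(-46.9°) × tan(+7.009°) = 0.1314, so h₀ = 1.4390 rad = 82.45°.

h₀ = 1.44 rad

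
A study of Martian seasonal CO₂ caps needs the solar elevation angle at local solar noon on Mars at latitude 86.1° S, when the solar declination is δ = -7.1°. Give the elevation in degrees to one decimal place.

11.0°

At local noon the hour angle is zero, so the zenith angle equals |ϕ − δ| = |-86.1° − (-7.100°)| = 79.000°.
Elevation = 90° − 79.000° = 11.0°.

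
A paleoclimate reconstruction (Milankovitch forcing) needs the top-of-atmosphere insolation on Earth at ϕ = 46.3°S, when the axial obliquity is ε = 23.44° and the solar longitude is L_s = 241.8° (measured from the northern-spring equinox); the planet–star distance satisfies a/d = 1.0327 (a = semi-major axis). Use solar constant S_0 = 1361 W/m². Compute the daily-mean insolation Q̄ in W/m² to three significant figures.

Solar declination: sin δ = sin ε · sin L_s = sin 23.44° × sin 241.8° = -0.35057, so δ = -20.522°.
cos h₀ = −tan(-46.3°) tan(-20.522°) = -0.3917, h₀ = 1.9733 rad.
Bracket: h₀ sin ϕ sin δ + cos ϕ cos δ sin h₀ = 1.9733×-0.72297×-0.35057 + 0.69088×0.93654×0.92009 = 0.500136 + 0.595332 = 1.095468.
Inverse-square distance factor (a/d)² = 1.0327² = 1.066469.
Q̄ = (S_0/π) × 1.066469 × [bracket] = (1361/π) × 1.066469 × 1.095468 = 506.1 W/m².

Q̄ ≈ 506 W/m²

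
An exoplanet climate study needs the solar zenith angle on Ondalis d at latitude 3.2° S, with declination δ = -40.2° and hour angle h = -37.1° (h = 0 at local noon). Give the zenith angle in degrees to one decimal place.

θ_z = 49.9°

cos θ_z = sin φ sin δ + cos φ cos δ cos h = 0.036030 + 0.608242 = 0.644272.
θ_z = arccos(0.644272) = 49.9°.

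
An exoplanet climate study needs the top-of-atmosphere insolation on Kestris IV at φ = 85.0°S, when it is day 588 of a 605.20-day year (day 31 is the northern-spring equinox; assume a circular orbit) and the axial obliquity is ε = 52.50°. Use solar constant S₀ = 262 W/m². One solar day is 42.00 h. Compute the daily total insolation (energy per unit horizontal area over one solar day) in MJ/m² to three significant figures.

Solar longitude: λ_s = 360° × (588 − 31)/605.20 = 331.328°.
sin δ = sin 52.50° × sin 331.328° = -0.38064, so δ = -22.373°.
cos H₀ = −tan(-85.0°) tan(-22.373°) = -4.7049 ≤ −1 ⇒ polar day, H₀ = π.
Bracket: H₀ sin φ sin δ + cos φ cos δ sin H₀ = 3.1416×-0.99619×-0.38064 + 0.08716×0.92472×0.00000 = 1.191263 + 0.000000 = 1.191263.
Q̄ = (S₀/π) × [bracket] = (262/π) × 1.191263 = 99.348 W/m².
Daily total = Q̄ × 42.00 h × 3600 s/h = 99.348 × 42.00 × 3600 / 10⁶ = 15.02 MJ/m².

15.0 MJ/m²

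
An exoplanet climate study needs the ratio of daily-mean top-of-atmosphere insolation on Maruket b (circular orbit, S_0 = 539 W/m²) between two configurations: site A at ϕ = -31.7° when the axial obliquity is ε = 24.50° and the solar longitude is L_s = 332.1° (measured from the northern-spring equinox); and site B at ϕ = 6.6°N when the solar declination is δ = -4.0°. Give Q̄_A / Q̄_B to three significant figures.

Q̄_A / Q̄_B ≈ 1.02

— Configuration A (ϕ=-31.7°):
Solar declination: sin δ = sin ε · sin L_s = sin 24.50° × sin 332.1° = -0.19405, so δ = -11.189°.
cos h₀ = −tan(-31.7°) tan(-11.189°) = -0.1222, h₀ = 1.6933 rad.
Bracket: h₀ sin ϕ sin δ + cos ϕ cos δ sin h₀ = 1.6933×-0.52547×-0.19405 + 0.85081×0.98099×0.99251 = 0.172661 + 0.828385 = 1.001046.
Q̄ = (S_0/π) × [bracket] = (539/π) × 1.001046 = 171.75 W/m².
— Configuration B (ϕ=+6.6°):
cos h₀ = −tan(+6.6°) tan(-4.000°) = 0.0081, h₀ = 1.5627 rad.
Bracket: h₀ sin ϕ sin δ + cos ϕ cos δ sin h₀ = 1.5627×0.11494×-0.06976 + 0.99337×0.99756×0.99997 = -0.012530 + 0.990916 = 0.978386.
Q̄ = (S_0/π) × [bracket] = (539/π) × 0.978386 = 167.86 W/m².
Ratio Q̄_A / Q̄_B = 171.75 / 167.86 = 1.023.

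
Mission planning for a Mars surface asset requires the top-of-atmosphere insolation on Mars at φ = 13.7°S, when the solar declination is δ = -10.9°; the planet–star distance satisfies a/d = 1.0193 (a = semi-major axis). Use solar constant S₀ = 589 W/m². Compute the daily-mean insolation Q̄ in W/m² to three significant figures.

Q̄ ≈ 200 W/m²

cos H₀ = −tan(-13.7°) tan(-10.900°) = -0.0469, H₀ = 1.6178 rad.
Bracket: H₀ sin φ sin δ + cos φ cos δ sin H₀ = 1.6178×-0.23684×-0.18910 + 0.97155×0.98196×0.99890 = 0.072456 + 0.952974 = 1.025430.
Inverse-square distance factor (a/d)² = 1.0193² = 1.038972.
Q̄ = (S₀/π) × 1.038972 × [bracket] = (589/π) × 1.038972 × 1.025430 = 199.7 W/m².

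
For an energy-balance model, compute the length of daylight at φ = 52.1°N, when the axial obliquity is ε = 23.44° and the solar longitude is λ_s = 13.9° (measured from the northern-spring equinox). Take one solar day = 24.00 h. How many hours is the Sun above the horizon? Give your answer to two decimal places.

12.94 h

Solar declination: sin δ = sin ε · sin λ_s = sin 23.44° × sin 13.9° = 0.09556, so δ = +5.484°.
cos H₀ = −tan φ · tan δ = −tan(+52.1°) × tan(+5.484°) = -0.1233, so H₀ = 1.6944 rad = 97.08°.
Daylight = 2H₀/(2π) × 24.00 h = (1.6944/π) × 24.00 = 12.94 h.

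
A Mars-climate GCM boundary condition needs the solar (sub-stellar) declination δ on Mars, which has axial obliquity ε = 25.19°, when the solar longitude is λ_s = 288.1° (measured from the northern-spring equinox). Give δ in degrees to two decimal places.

δ = -23.86°

sin δ = sin ε · sin λ_s = sin 25.19° × sin 288.1° = -0.404560.
δ = arcsin(-0.404560) = -23.86°.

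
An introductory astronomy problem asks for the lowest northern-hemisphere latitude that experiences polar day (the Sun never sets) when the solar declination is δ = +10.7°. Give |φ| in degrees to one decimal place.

|φ| = 79.3°

Polar day requires cos H₀ = −tan φ tan δ ≤ −1, i.e. tan φ tan δ ≥ 1.
The boundary is |tan φ| · |tan δ| = 1, so |φ| = 90° − |δ| = 90° − 10.7° = 79.3° in the northern hemisphere.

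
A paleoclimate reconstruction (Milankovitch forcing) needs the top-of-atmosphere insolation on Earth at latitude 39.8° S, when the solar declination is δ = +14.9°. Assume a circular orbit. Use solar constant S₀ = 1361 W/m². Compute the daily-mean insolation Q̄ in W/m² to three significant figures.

Q̄ ≈ 218 W/m²

cos H₀ = −tan(-39.8°) tan(+14.900°) = 0.2217, H₀ = 1.3473 rad.
Bracket: H₀ sin φ sin δ + cos φ cos δ sin H₀ = 1.3473×-0.64011×0.25713 + 0.76828×0.96638×0.97512 = -0.221754 + 0.723978 = 0.502224.
Q̄ = (S₀/π) × [bracket] = (1361/π) × 0.502224 = 217.6 W/m².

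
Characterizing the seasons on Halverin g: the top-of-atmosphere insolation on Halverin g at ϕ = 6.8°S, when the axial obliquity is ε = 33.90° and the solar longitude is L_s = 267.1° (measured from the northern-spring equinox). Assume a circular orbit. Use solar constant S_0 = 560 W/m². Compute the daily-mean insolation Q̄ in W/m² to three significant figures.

Q̄ ≈ 166 W/m²

Solar declination: sin δ = sin ε · sin L_s = sin 33.90° × sin 267.1° = -0.55703, so δ = -33.851°.
cos h₀ = −tan(-6.8°) tan(-33.851°) = -0.0800, h₀ = 1.6509 rad.
Bracket: h₀ sin ϕ sin δ + cos ϕ cos δ sin h₀ = 1.6509×-0.11840×-0.55703 + 0.99297×0.83049×0.99680 = 0.108881 + 0.822013 = 0.930894.
Q̄ = (S_0/π) × [bracket] = (560/π) × 0.930894 = 165.9 W/m².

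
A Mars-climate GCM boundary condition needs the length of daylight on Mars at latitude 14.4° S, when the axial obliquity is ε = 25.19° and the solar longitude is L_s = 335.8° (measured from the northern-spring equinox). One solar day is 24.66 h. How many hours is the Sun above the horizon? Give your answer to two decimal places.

12.69 h

Solar declination: sin δ = sin ε · sin L_s = sin 25.19° × sin 335.8° = -0.17447, so δ = -10.048°.
cos h₀ = −tan ϕ · tan δ = −tan(-14.4°) × tan(-10.048°) = -0.0455, so h₀ = 1.6163 rad = 92.61°.
Daylight = 2h₀/(2π) × 24.66 h = (1.6163/π) × 24.66 = 12.69 h.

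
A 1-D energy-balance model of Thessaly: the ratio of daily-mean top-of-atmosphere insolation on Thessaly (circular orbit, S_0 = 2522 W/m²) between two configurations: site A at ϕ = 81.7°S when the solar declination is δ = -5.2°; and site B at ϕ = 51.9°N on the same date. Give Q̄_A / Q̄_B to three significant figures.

— Configuration A (ϕ=-81.7°):
cos h₀ = −tan(-81.7°) tan(-5.200°) = -0.6238, h₀ = 2.2444 rad.
Bracket: h₀ sin ϕ sin δ + cos ϕ cos δ sin h₀ = 2.2444×-0.98953×-0.09063 + 0.14436×0.99588×0.78156 = 0.201280 + 0.112361 = 0.313641.
Q̄ = (S_0/π) × [bracket] = (2522/π) × 0.313641 = 251.78 W/m².
— Configuration B (ϕ=+51.9°):
cos h₀ = −tan(+51.9°) tan(-5.200°) = 0.1161, h₀ = 1.4545 rad.
Bracket: h₀ sin ϕ sin δ + cos ϕ cos δ sin h₀ = 1.4545×0.78694×-0.09063 + 0.61704×0.99588×0.99324 = -0.103735 + 0.610344 = 0.506609.
Q̄ = (S_0/π) × [bracket] = (2522/π) × 0.506609 = 406.69 W/m².
Ratio Q̄_A / Q̄_B = 251.78 / 406.69 = 0.6191.

Q̄_A / Q̄_B ≈ 0.619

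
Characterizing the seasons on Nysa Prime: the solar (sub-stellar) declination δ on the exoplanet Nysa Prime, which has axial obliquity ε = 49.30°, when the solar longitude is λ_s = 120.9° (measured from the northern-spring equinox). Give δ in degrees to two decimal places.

δ = +40.58°

sin δ = sin ε · sin λ_s = sin 49.30° × sin 120.9° = 0.650528.
δ = arcsin(0.650528) = +40.58°.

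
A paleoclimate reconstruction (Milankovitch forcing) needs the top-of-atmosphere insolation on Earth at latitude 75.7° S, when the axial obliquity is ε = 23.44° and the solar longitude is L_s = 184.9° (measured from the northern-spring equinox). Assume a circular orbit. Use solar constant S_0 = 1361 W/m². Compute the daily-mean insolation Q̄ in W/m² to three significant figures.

Solar declination: sin δ = sin ε · sin L_s = sin 23.44° × sin 184.9° = -0.03398, so δ = -1.947°.
cos h₀ = −tan(-75.7°) tan(-1.947°) = -0.1334, h₀ = 1.7046 rad.
Bracket: h₀ sin ϕ sin δ + cos ϕ cos δ sin h₀ = 1.7046×-0.96902×-0.03398 + 0.24700×0.99942×0.99107 = 0.056128 + 0.244652 = 0.300780.
Q̄ = (S_0/π) × [bracket] = (1361/π) × 0.300780 = 130.3 W/m².

Q̄ ≈ 130 W/m²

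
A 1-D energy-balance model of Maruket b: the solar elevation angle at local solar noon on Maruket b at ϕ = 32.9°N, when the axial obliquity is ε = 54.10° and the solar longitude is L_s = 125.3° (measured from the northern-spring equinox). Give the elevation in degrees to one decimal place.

Solar declination: sin δ = sin ε · sin L_s = sin 54.10° × sin 125.3° = 0.66111, so δ = +41.384°.
At local noon the hour angle is zero, so the zenith angle equals |ϕ − δ| = |+32.9° − (+41.384°)| = 8.484°.
Elevation = 90° − 8.484° = 81.5°.

81.5°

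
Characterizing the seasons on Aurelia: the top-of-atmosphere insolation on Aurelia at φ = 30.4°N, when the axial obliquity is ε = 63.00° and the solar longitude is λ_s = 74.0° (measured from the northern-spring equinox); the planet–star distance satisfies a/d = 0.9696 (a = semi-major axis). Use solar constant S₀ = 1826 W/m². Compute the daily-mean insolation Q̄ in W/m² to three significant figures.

Q̄ ≈ 745 W/m²

Solar declination: sin δ = sin ε · sin λ_s = sin 63.00° × sin 74.0° = 0.85649, so δ = +58.925°.
cos H₀ = −tan(+30.4°) tan(+58.925°) = -0.9735, H₀ = 2.9110 rad.
Bracket: H₀ sin φ sin δ + cos φ cos δ sin H₀ = 2.9110×0.50603×0.85649 + 0.86251×0.51616×0.22856 = 1.261655 + 0.101753 = 1.363408.
Inverse-square distance factor (a/d)² = 0.9696² = 0.940124.
Q̄ = (S₀/π) × 0.940124 × [bracket] = (1826/π) × 0.940124 × 1.363408 = 745.0 W/m².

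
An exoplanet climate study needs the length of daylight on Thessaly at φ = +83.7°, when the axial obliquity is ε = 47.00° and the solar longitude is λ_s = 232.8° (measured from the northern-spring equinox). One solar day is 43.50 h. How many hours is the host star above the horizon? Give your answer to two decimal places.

Solar declination: sin δ = sin ε · sin λ_s = sin 47.00° × sin 232.8° = -0.58255, so δ = -35.630°.
cos H₀ = −tan φ · tan δ = 6.4919 ≥ 1, so the host star never rises (polar night) and H₀ = 0.
Daylight = 2H₀/(2π) × 43.50 h = (0.0000/π) × 43.50 = 0.00 h.

0.00 h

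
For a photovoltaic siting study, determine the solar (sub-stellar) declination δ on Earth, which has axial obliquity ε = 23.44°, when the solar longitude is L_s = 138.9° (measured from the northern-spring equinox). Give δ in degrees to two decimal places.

δ = +15.16°

sin δ = sin ε · sin L_s = sin 23.44° × sin 138.9° = 0.261496.
δ = arcsin(0.261496) = +15.16°.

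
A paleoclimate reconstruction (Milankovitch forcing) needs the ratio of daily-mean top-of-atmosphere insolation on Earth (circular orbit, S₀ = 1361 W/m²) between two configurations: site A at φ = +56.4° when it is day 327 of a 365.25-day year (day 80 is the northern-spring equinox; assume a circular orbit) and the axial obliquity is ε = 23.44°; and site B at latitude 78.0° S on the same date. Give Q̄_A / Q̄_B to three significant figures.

Q̄_A / Q̄_B ≈ 0.127

— Configuration A (φ=+56.4°):
Solar longitude: λ_s = 360° × (327 − 80)/365.25 = 243.450°.
sin δ = sin 23.44° × sin 243.450° = -0.35584, so δ = -20.845°.
cos H₀ = −tan(+56.4°) tan(-20.845°) = 0.5731, H₀ = 0.9605 rad.
Bracket: H₀ sin φ sin δ + cos φ cos δ sin H₀ = 0.9605×0.83292×-0.35584 + 0.55339×0.93455×0.81949 = -0.284679 + 0.423816 = 0.139137.
Q̄ = (S₀/π) × [bracket] = (1361/π) × 0.139137 = 60.277 W/m².
— Configuration B (φ=-78.0°):
cos H₀ = −tan(-78.0°) tan(-20.845°) = -1.7913 ≤ −1 ⇒ polar day, H₀ = π.
Bracket: H₀ sin φ sin δ + cos φ cos δ sin H₀ = 3.1416×-0.97815×-0.35584 + 0.20791×0.93455×0.00000 = 1.093481 + 0.000000 = 1.093481.
Q̄ = (S₀/π) × [bracket] = (1361/π) × 1.093481 = 473.72 W/m².
Ratio Q̄_A / Q̄_B = 60.277 / 473.72 = 0.1272.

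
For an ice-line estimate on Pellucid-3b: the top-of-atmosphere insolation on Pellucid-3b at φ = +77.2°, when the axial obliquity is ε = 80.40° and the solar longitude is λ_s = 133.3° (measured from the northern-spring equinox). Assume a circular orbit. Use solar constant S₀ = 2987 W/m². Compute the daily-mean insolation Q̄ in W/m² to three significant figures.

Solar declination: sin δ = sin ε · sin λ_s = sin 80.40° × sin 133.3° = 0.71758, so δ = +45.855°.
cos H₀ = −tan(+77.2°) tan(+45.855°) = -4.5349 ≤ −1 ⇒ polar day, H₀ = π.
Bracket: H₀ sin φ sin δ + cos φ cos δ sin H₀ = 3.1416×0.97515×0.71758 + 0.22155×0.69648×0.00000 = 2.198329 + 0.000000 = 2.198329.
Q̄ = (S₀/π) × [bracket] = (2987/π) × 2.198329 = 2090 W/m².

Q̄ ≈ 2.09e+03 W/m²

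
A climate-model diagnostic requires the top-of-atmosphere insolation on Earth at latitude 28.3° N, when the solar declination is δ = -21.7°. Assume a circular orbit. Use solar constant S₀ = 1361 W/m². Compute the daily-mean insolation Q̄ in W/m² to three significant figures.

cos H₀ = −tan(+28.3°) tan(-21.700°) = 0.2143, H₀ = 1.3548 rad.
Bracket: H₀ sin φ sin δ + cos φ cos δ sin H₀ = 1.3548×0.47409×-0.36975 + 0.88048×0.92913×0.97677 = -0.237489 + 0.799076 = 0.561587.
Q̄ = (S₀/π) × [bracket] = (1361/π) × 0.561587 = 243.3 W/m².

Q̄ ≈ 243 W/m²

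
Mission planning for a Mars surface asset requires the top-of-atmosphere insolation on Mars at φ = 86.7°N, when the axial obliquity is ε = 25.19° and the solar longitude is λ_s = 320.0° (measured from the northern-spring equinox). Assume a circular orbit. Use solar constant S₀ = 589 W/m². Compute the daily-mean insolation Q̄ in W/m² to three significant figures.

Q̄ ≈ 0.00 W/m²

Solar declination: sin δ = sin ε · sin λ_s = sin 25.19° × sin 320.0° = -0.27358, so δ = -15.878°.
cos H₀ = −tan(+86.7°) tan(-15.878°) = 4.9330 ≥ 1 ⇒ polar night, H₀ = 0 and Q̄ = 0.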